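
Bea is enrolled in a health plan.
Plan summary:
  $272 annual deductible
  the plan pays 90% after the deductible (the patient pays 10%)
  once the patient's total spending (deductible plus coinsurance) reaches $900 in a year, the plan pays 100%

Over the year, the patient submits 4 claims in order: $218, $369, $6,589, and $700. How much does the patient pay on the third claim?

Claim 1 ($218): all of it applies to the deductible. Patient pays $218; OOP now $218.
Claim 2 ($369): deductible takes $54, $315 remains; coinsurance $315 × 10% = $31.50. Patient owes $85.50 (running OOP $303.50).
Claim 3 ($6,589): deductible met; 10% of $6,589 = $658.90. OOP would hit $962.40 > $900, so the cap limits the patient to $900 − $303.50 = $596.50.

$596.50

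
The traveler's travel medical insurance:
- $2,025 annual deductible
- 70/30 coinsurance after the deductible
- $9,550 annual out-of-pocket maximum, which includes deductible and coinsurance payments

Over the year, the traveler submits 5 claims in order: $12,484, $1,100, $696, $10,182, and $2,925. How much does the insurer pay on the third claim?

Claim 1 — $12,484: $2,025 to deductible, leaving $10,459; traveler's 30% is $3,137.70. Traveler pays $5,162.70; OOP now $5,162.70. Insurer: $12,484 − $5,162.70 = $7,321.30.
Claim 2 — $1,100: deductible already satisfied, so traveler's share is 30% × $1,100 = $330. Traveler pays $330; OOP now $5,492.70. Plan pays $1,100 − $330 = $770.
Claim 3 — $696: deductible met; 30% of $696 = $208.80. Traveler pays $208.80; OOP now $5,701.50. Plan pays $696 − $208.80 = $487.20.

$487.20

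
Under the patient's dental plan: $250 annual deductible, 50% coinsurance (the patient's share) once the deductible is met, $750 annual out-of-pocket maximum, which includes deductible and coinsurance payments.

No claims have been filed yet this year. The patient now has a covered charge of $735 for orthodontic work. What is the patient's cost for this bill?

$492.50

Deductible not yet touched, so the first $250 of the bill goes to the deductible.
After the $250 deductible portion, $735 − $250 = $485 is subject to coinsurance.
Patient's 50% share of $485 is $242.50.
So the patient owes $250 + $242.50 = $492.50 before any cap.
Cumulative spending $0 + $492.50 = $492.50 stays under the $750 maximum.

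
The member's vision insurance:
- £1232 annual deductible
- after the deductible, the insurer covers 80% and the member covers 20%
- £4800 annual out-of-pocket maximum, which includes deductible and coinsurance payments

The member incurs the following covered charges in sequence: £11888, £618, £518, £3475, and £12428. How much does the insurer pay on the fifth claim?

Claim 1 — £11888: deductible takes £1232, £10656 remains; coinsurance £10656 × 20% = £2131.20. Cost to member: £3363.20. OOP to date £3363.20. Insurer: £11888 − £3363.20 = £8524.80.
Claim 2 — £618: 20% coinsurance on £618 = £123.60. Member owes £123.60 (running OOP £3486.80). Plan pays £618 − £123.60 = £494.40.
Claim 3 — £518: deductible already satisfied, so member's share is 20% × £518 = £103.60. Member owes £103.60 (running OOP £3590.40). Plan pays £518 − £103.60 = £414.40.
Claim 4 — £3475: deductible already satisfied, so member's share is 20% × £3475 = £695. Member owes £695 (running OOP £4285.40). Plan pays £3475 − £695 = £2780.
Claim 5 — £12428: 20% coinsurance on £12428 = £2485.60. Adding that to £4285.40 gives £6771, past the £4800 cap; member pays only £4800 − £4285.40 = £514.60. Plan pays £12428 − £514.60 = £11913.40.

£11913.40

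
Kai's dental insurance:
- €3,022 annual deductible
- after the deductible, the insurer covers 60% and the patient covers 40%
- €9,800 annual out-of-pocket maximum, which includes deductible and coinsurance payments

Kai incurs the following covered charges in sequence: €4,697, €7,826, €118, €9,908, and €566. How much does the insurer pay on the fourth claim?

€6,977.60

#1 (€4,697): €3,022 finishes the deductible; €1,675 goes to coinsurance; coinsurance €1,675 × 40% = €670. Cost to patient: €3,692. OOP to date €3,692. Plan pays €4,697 − €3,692 = €1,005.
#2 (€7,826): 40% coinsurance on €7,826 = €3,130.40. Cost to patient: €3,130.40. OOP to date €6,822.40. Insurer: €7,826 − €3,130.40 = €4,695.60.
#3 (€118): deductible already satisfied, so patient's share is 40% × €118 = €47.20. Patient owes €47.20 (running OOP €6,869.60). Insurer: €118 − €47.20 = €70.80.
#4 (€9,908): deductible already satisfied, so patient's share is 40% × €9,908 = €3,963.20. OOP would hit €10,832.80 > €9,800, so the cap limits the patient to €9,800 − €6,869.60 = €2,930.40. Plan pays €9,908 − €2,930.40 = €6,977.60.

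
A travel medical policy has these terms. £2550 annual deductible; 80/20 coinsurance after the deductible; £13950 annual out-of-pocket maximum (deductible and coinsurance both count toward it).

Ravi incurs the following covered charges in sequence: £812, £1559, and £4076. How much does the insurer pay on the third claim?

£3117.60

Bill 1, £812: all of it applies to the deductible. Traveler owes £812 (running OOP £812). Insurer: £812 − £812 = £0.
Bill 2, £1559: fully absorbed by the deductible. Cost to traveler: £1559. OOP to date £2371. Insurer: £1559 − £1559 = £0.
Bill 3, £4076: £179 finishes the deductible; £3897 goes to coinsurance; coinsurance £3897 × 20% = £779.40. Traveler pays £958.40; OOP now £3329.40. Insurer: £4076 − £958.40 = £3117.60.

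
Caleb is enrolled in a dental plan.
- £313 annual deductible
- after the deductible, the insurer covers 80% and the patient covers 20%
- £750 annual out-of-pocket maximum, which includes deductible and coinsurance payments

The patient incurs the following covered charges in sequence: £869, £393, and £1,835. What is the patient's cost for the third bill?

Claim 1 (£869): £313 to deductible, leaving £556; 20% of £556 = £111.20. Patient pays £424.20; OOP now £424.20.
Claim 2 (£393): 20% coinsurance on £393 = £78.60. Cost to patient: £78.60. OOP to date £502.80.
Claim 3 (£1,835): deductible met; 20% of £1,835 = £367. Adding that to £502.80 gives £869.80, past the £750 cap; patient pays only £750 − £502.80 = £247.20.

£247.20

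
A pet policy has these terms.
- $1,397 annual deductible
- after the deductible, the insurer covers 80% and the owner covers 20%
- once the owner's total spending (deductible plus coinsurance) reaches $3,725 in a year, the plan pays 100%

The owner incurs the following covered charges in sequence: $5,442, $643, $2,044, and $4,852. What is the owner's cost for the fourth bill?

$970.40

Claim 1 — $5,442: $1,397 finishes the deductible; $4,045 goes to coinsurance; coinsurance $4,045 × 20% = $809. Owner pays $2,206; OOP now $2,206.
Claim 2 — $643: 20% coinsurance on $643 = $128.60. Owner owes $128.60 (running OOP $2,334.60).
Claim 3 — $2,044: 20% coinsurance on $2,044 = $408.80. Owner owes $408.80 (running OOP $2,743.40).
Claim 4 — $4,852: deductible already satisfied, so owner's share is 20% × $4,852 = $970.40. Owner owes $970.40 (running OOP $3,713.80).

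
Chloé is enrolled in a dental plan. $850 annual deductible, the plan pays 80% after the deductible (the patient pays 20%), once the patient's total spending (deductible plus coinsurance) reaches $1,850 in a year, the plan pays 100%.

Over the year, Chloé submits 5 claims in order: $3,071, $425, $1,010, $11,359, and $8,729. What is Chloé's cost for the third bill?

$202

Claim 1 — $3,071: deductible takes $850, $2,221 remains; 20% of $2,221 = $444.20. Patient pays $1,294.20; OOP now $1,294.20.
Claim 2 — $425: 20% coinsurance on $425 = $85. Cost to patient: $85. OOP to date $1,379.20.
Claim 3 — $1,010: deductible already satisfied, so patient's share is 20% × $1,010 = $202. Patient pays $202; OOP now $1,581.20.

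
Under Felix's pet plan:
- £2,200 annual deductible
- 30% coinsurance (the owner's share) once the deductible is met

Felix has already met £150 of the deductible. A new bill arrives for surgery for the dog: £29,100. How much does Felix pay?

£150 of the £2,200 deductible is already met, leaving £2,050.
After the £2,050 deductible portion, £29,100 − £2,050 = £27,050 is subject to coinsurance.
Owner's 30% share of £27,050 is £8,115.
So the owner owes £2,050 + £8,115 = £10,165.

£10,165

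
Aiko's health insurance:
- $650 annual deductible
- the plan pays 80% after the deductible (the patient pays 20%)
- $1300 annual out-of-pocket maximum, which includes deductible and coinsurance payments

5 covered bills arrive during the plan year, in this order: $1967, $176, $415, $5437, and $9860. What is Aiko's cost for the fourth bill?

$268.40

Bill 1, $1967: $650 finishes the deductible; $1317 goes to coinsurance; coinsurance $1317 × 20% = $263.40. Patient owes $913.40 (running OOP $913.40).
Bill 2, $176: deductible met; 20% of $176 = $35.20. Patient owes $35.20 (running OOP $948.60).
Bill 3, $415: deductible already satisfied, so patient's share is 20% × $415 = $83. Patient owes $83 (running OOP $1031.60).
Bill 4, $5437: deductible already satisfied, so patient's share is 20% × $5437 = $1087.40. Adding that to $1031.60 gives $2119, past the $1300 cap; patient pays only $1300 − $1031.60 = $268.40.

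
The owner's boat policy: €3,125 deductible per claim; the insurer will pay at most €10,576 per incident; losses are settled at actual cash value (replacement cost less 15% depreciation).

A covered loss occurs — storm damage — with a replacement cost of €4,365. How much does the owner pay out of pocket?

€3,779.75

Depreciate 15%: the covered value is €4,365 × 0.85 = €3,710.25.
Less the €3,125 deductible: €3,710.25 − €3,125 = €585.25.
€585.25 is within the €10,576 limit, so the insurer pays €585.25.
Out of pocket: €4,365 − €585.25 = €3,779.75.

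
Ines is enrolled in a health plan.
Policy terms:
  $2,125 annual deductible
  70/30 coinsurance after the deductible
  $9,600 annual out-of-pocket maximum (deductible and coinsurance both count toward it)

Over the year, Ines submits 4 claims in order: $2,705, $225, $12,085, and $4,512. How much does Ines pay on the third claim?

$3,625.50

Claim 1 ($2,705): $2,125 finishes the deductible; $580 goes to coinsurance; coinsurance $580 × 30% = $174. Patient owes $2,299 (running OOP $2,299).
Claim 2 ($225): 30% coinsurance on $225 = $67.50. Patient owes $67.50 (running OOP $2,366.50).
Claim 3 ($12,085): deductible met; 30% of $12,085 = $3,625.50. Patient pays $3,625.50; OOP now $5,992.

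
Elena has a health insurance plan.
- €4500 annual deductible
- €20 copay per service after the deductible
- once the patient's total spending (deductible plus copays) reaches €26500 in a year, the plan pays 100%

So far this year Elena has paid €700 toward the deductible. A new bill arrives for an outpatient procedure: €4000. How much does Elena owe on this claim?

€3820

€700 of the €4500 deductible is already met, leaving €3800.
The remaining €200 (= €4000 − €3800) moves to the copay.
Copay on this service: €20.
So the patient owes €3800 + €20 = €3820 before any cap.
Year-to-date out-of-pocket becomes €700 + €3820 = €4520, still under the €26500 maximum, so no cap applies.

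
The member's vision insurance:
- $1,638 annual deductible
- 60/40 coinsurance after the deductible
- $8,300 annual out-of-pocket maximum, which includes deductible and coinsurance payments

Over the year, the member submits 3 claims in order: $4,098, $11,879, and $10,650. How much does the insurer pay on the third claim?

#1 ($4,098): $1,638 to deductible, leaving $2,460; coinsurance $2,460 × 40% = $984. Cost to member: $2,622. OOP to date $2,622. Plan pays $4,098 − $2,622 = $1,476.
#2 ($11,879): deductible already satisfied, so member's share is 40% × $11,879 = $4,751.60. Member owes $4,751.60 (running OOP $7,373.60). Plan pays $11,879 − $4,751.60 = $7,127.40.
#3 ($10,650): deductible already satisfied, so member's share is 40% × $10,650 = $4,260. Adding that to $7,373.60 gives $11,633.60, past the $8,300 cap; member pays only $8,300 − $7,373.60 = $926.40. Insurer: $10,650 − $926.40 = $9,723.60.

$9,723.60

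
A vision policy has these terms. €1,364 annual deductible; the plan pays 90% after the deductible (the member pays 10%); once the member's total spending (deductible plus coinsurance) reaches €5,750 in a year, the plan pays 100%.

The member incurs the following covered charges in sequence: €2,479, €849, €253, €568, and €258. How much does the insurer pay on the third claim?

Claim 1 (€2,479): €1,364 to deductible, leaving €1,115; member's 10% is €111.50. Cost to member: €1,475.50. OOP to date €1,475.50. Insurer: €2,479 − €1,475.50 = €1,003.50.
Claim 2 (€849): 10% coinsurance on €849 = €84.90. Member pays €84.90; OOP now €1,560.40. Plan pays €849 − €84.90 = €764.10.
Claim 3 (€253): deductible already satisfied, so member's share is 10% × €253 = €25.30. Member owes €25.30 (running OOP €1,585.70). Plan pays €253 − €25.30 = €227.70.

€227.70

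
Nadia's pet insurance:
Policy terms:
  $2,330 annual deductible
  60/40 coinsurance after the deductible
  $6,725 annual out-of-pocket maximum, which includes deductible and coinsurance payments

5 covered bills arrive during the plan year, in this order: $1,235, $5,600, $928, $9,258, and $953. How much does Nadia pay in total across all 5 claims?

#1 ($1,235): entire amount goes to the deductible. Owner pays $1,235; OOP now $1,235.
#2 ($5,600): $1,095 to deductible, leaving $4,505; coinsurance $4,505 × 40% = $1,802. Owner owes $2,897 (running OOP $4,132).
#3 ($928): deductible already satisfied, so owner's share is 40% × $928 = $371.20. Owner owes $371.20 (running OOP $4,503.20).
#4 ($9,258): deductible already satisfied, so owner's share is 40% × $9,258 = $3,703.20. Adding that to $4,503.20 gives $8,206.40, past the $6,725 cap; owner pays only $6,725 − $4,503.20 = $2,221.80.
#5 ($953): 40% coinsurance on $953 = $381.20. Adding that to $6,725 gives $7,106.20, past the $6,725 cap; owner pays only $6,725 − $6,725 = $0.
Summing the owner's payments: $1,235 + $2,897 + $371.20 + $2,221.80 + $0 = $6,725.

$6,725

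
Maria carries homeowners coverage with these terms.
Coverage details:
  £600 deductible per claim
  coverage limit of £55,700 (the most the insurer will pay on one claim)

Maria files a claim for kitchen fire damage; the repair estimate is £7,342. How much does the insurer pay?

Subtract the deductible: £7,342 − £600 = £6,742.
£6,742 is within the £55,700 limit, so the insurer pays £6,742.

£6,742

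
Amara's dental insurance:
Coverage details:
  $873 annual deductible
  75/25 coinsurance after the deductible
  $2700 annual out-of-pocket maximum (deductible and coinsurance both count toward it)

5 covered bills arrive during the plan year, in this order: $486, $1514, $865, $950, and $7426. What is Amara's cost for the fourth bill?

$237.50

Bill 1, $486: all of it applies to the deductible. Patient pays $486; OOP now $486.
Bill 2, $1514: $387 to deductible, leaving $1127; patient's 25% is $281.75. Cost to patient: $668.75. OOP to date $1154.75.
Bill 3, $865: deductible already satisfied, so patient's share is 25% × $865 = $216.25. Cost to patient: $216.25. OOP to date $1371.
Bill 4, $950: 25% coinsurance on $950 = $237.50. Patient pays $237.50; OOP now $1608.50.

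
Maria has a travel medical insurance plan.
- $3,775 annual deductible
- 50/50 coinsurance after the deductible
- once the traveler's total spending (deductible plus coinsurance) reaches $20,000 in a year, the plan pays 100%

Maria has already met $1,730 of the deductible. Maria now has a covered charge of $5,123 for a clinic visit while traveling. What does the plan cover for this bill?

$1,539

Deductible still to meet: $3,775 − $1,730 = $2,045.
After the $2,045 deductible portion, $5,123 − $2,045 = $3,078 is subject to coinsurance.
Traveler's 50% share of $3,078 is $1,539.
So the traveler owes $2,045 + $1,539 = $3,584 before any cap.
Cumulative spending $1,730 + $3,584 = $5,314 stays under the $20,000 maximum.
The insurer covers the remainder: $5,123 − $3,584 = $1,539.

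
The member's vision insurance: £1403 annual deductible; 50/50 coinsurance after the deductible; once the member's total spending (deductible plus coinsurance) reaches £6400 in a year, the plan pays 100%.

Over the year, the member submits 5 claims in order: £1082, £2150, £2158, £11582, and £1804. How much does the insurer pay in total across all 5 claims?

Bill 1, £1082: fully absorbed by the deductible. Cost to member: £1082. OOP to date £1082. Plan pays £1082 − £1082 = £0.
Bill 2, £2150: £321 finishes the deductible; £1829 goes to coinsurance; member's 50% is £914.50. Member owes £1235.50 (running OOP £2317.50). Insurer: £2150 − £1235.50 = £914.50.
Bill 3, £2158: 50% coinsurance on £2158 = £1079. Member pays £1079; OOP now £3396.50. Plan pays £2158 − £1079 = £1079.
Bill 4, £11582: deductible met; 50% of £11582 = £5791. OOP would hit £9187.50 > £6400, so the cap limits the member to £6400 − £3396.50 = £3003.50. Plan pays £11582 − £3003.50 = £8578.50.
Bill 5, £1804: deductible already satisfied, so member's share is 50% × £1804 = £902. Adding that to £6400 gives £7302, past the £6400 cap; member pays only £6400 − £6400 = £0. Plan pays £1804 − £0 = £1804.
Insurer total: £0 + £914.50 + £1079 + £8578.50 + £1804 = £12376.

£12376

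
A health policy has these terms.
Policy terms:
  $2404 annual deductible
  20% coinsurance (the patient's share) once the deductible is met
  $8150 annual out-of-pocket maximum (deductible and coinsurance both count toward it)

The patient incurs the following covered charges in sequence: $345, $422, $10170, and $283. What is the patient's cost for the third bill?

$3343.60

Claim 1 — $345: entire amount goes to the deductible. Patient pays $345; OOP now $345.
Claim 2 — $422: fully absorbed by the deductible. Cost to patient: $422. OOP to date $767.
Claim 3 — $10170: $1637 finishes the deductible; $8533 goes to coinsurance; patient's 20% is $1706.60. Cost to patient: $3343.60. OOP to date $4110.60.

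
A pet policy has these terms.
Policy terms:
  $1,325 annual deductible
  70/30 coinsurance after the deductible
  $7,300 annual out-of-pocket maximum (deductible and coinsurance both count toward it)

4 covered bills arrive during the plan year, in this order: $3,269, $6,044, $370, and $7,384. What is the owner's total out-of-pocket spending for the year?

Claim 1 ($3,269): $1,325 to deductible, leaving $1,944; 30% of $1,944 = $583.20. Cost to owner: $1,908.20. OOP to date $1,908.20.
Claim 2 ($6,044): deductible already satisfied, so owner's share is 30% × $6,044 = $1,813.20. Owner owes $1,813.20 (running OOP $3,721.40).
Claim 3 ($370): deductible already satisfied, so owner's share is 30% × $370 = $111. Owner pays $111; OOP now $3,832.40.
Claim 4 ($7,384): deductible already satisfied, so owner's share is 30% × $7,384 = $2,215.20. Cost to owner: $2,215.20. OOP to date $6,047.60.
Summing the owner's payments: $1,908.20 + $1,813.20 + $111 + $2,215.20 = $6,047.60.

$6,047.60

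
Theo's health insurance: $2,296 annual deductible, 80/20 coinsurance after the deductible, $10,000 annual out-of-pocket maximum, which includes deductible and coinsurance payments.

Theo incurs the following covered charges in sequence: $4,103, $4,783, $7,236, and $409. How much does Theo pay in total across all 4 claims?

$5,143

Bill 1, $4,103: $2,296 to deductible, leaving $1,807; patient's 20% is $361.40. Patient pays $2,657.40; OOP now $2,657.40.
Bill 2, $4,783: 20% coinsurance on $4,783 = $956.60. Patient pays $956.60; OOP now $3,614.
Bill 3, $7,236: deductible met; 20% of $7,236 = $1,447.20. Cost to patient: $1,447.20. OOP to date $5,061.20.
Bill 4, $409: 20% coinsurance on $409 = $81.80. Cost to patient: $81.80. OOP to date $5,143.
Summing the patient's payments: $2,657.40 + $956.60 + $1,447.20 + $81.80 = $5,143.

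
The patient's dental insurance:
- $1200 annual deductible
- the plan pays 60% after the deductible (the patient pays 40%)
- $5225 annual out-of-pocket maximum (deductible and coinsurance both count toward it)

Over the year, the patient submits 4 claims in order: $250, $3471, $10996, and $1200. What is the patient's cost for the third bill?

Claim 1 ($250): fully absorbed by the deductible. Cost to patient: $250. OOP to date $250.
Claim 2 ($3471): $950 to deductible, leaving $2521; coinsurance $2521 × 40% = $1008.40. Cost to patient: $1958.40. OOP to date $2208.40.
Claim 3 ($10996): 40% coinsurance on $10996 = $4398.40. OOP would hit $6606.80 > $5225, so the cap limits the patient to $5225 − $2208.40 = $3016.60.

$3016.60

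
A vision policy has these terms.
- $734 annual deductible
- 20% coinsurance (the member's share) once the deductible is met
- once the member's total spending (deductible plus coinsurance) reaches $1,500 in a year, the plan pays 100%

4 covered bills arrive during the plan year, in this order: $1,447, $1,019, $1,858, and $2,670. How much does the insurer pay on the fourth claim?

Claim 1 — $1,447: $734 finishes the deductible; $713 goes to coinsurance; 20% of $713 = $142.60. Member owes $876.60 (running OOP $876.60). Plan pays $1,447 − $876.60 = $570.40.
Claim 2 — $1,019: deductible already satisfied, so member's share is 20% × $1,019 = $203.80. Member pays $203.80; OOP now $1,080.40. Insurer: $1,019 − $203.80 = $815.20.
Claim 3 — $1,858: deductible met; 20% of $1,858 = $371.60. Cost to member: $371.60. OOP to date $1,452. Insurer: $1,858 − $371.60 = $1,486.40.
Claim 4 — $2,670: deductible met; 20% of $2,670 = $534. Adding that to $1,452 gives $1,986, past the $1,500 cap; member pays only $1,500 − $1,452 = $48. Insurer: $2,670 − $48 = $2,622.

$2,622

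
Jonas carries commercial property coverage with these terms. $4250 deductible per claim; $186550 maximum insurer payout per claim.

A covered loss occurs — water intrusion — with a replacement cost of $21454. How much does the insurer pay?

After the deductible, $21454 − $4250 = $17204 remains.
That's under the $186550 cap, so the insurer reimburses the full $17204.

$17204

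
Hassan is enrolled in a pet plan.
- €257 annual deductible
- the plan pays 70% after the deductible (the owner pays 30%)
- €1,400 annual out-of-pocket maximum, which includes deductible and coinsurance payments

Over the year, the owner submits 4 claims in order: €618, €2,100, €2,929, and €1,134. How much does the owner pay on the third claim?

Claim 1 (€618): deductible takes €257, €361 remains; 30% of €361 = €108.30. Owner pays €365.30; OOP now €365.30.
Claim 2 (€2,100): deductible met; 30% of €2,100 = €630. Cost to owner: €630. OOP to date €995.30.
Claim 3 (€2,929): 30% coinsurance on €2,929 = €878.70. Adding that to €995.30 gives €1,874, past the €1,400 cap; owner pays only €1,400 − €995.30 = €404.70.

€404.70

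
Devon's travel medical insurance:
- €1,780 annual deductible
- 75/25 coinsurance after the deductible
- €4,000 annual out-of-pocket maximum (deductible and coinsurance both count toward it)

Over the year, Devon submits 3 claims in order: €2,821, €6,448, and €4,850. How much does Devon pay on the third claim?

€347.75

Claim 1 — €2,821: €1,780 to deductible, leaving €1,041; 25% of €1,041 = €260.25. Traveler owes €2,040.25 (running OOP €2,040.25).
Claim 2 — €6,448: 25% coinsurance on €6,448 = €1,612. Cost to traveler: €1,612. OOP to date €3,652.25.
Claim 3 — €4,850: deductible already satisfied, so traveler's share is 25% × €4,850 = €1,212.50. That would push OOP to €4,864.75, over the €4,000 cap, so traveler pays €4,000 − €3,652.25 = €347.75.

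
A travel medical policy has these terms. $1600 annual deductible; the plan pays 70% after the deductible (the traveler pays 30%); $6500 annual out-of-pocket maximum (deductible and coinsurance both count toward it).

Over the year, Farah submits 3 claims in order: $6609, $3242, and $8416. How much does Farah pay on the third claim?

$2424.70

Bill 1, $6609: deductible takes $1600, $5009 remains; 30% of $5009 = $1502.70. Cost to traveler: $3102.70. OOP to date $3102.70.
Bill 2, $3242: deductible met; 30% of $3242 = $972.60. Traveler pays $972.60; OOP now $4075.30.
Bill 3, $8416: deductible met; 30% of $8416 = $2524.80. OOP would hit $6600.10 > $6500, so the cap limits the traveler to $6500 − $4075.30 = $2424.70.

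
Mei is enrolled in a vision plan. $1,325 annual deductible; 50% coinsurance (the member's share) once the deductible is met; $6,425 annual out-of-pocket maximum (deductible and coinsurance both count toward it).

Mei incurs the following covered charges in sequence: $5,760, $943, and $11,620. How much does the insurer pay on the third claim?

Bill 1, $5,760: $1,325 to deductible, leaving $4,435; 50% of $4,435 = $2,217.50. Member pays $3,542.50; OOP now $3,542.50. Plan pays $5,760 − $3,542.50 = $2,217.50.
Bill 2, $943: deductible met; 50% of $943 = $471.50. Member pays $471.50; OOP now $4,014. Insurer: $943 − $471.50 = $471.50.
Bill 3, $11,620: deductible already satisfied, so member's share is 50% × $11,620 = $5,810. OOP would hit $9,824 > $6,425, so the cap limits the member to $6,425 − $4,014 = $2,411. Plan pays $11,620 − $2,411 = $9,209.

$9,209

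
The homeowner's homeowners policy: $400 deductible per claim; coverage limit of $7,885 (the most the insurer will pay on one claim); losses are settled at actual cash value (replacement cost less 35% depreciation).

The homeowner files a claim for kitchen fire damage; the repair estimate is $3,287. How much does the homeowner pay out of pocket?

Depreciate 35%: the covered value is $3,287 × 0.65 = $2,136.55.
After the deductible, $2,136.55 − $400 = $1,736.55 remains.
$1,736.55 is within the $7,885 limit, so the insurer pays $1,736.55.
The homeowner bears the rest of the original loss: $3,287 − $1,736.55 = $1,550.45.

$1,550.45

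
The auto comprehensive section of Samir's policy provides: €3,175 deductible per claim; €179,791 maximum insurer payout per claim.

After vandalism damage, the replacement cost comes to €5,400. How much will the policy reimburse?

€2,225

After the deductible, €5,400 − €3,175 = €2,225 remains.
That's under the €179,791 cap, so the insurer reimburses the full €2,225.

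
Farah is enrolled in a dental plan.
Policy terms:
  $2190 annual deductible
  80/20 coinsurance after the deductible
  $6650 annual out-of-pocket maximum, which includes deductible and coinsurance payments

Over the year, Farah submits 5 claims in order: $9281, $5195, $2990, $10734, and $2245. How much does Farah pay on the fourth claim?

$1404.80

Bill 1, $9281: $2190 to deductible, leaving $7091; patient's 20% is $1418.20. Patient owes $3608.20 (running OOP $3608.20).
Bill 2, $5195: deductible met; 20% of $5195 = $1039. Patient owes $1039 (running OOP $4647.20).
Bill 3, $2990: 20% coinsurance on $2990 = $598. Patient owes $598 (running OOP $5245.20).
Bill 4, $10734: deductible already satisfied, so patient's share is 20% × $10734 = $2146.80. OOP would hit $7392 > $6650, so the cap limits the patient to $6650 − $5245.20 = $1404.80.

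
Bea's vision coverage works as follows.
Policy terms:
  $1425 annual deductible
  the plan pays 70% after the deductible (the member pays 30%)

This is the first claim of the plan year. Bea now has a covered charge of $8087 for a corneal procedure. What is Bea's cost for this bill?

Deductible not yet touched, so the first $1425 of the bill goes to the deductible.
After the $1425 deductible portion, $8087 − $1425 = $6662 is subject to coinsurance.
Member's 30% share of $6662 is $1998.60.
So the member owes $1425 + $1998.60 = $3423.60.

$3423.60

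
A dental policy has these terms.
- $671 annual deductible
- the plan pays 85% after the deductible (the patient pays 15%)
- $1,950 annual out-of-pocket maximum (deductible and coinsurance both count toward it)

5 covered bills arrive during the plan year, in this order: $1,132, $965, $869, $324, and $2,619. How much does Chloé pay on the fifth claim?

$392.85

Claim 1 — $1,132: $671 to deductible, leaving $461; coinsurance $461 × 15% = $69.15. Patient pays $740.15; OOP now $740.15.
Claim 2 — $965: 15% coinsurance on $965 = $144.75. Cost to patient: $144.75. OOP to date $884.90.
Claim 3 — $869: deductible met; 15% of $869 = $130.35. Cost to patient: $130.35. OOP to date $1,015.25.
Claim 4 — $324: deductible already satisfied, so patient's share is 15% × $324 = $48.60. Patient owes $48.60 (running OOP $1,063.85).
Claim 5 — $2,619: 15% coinsurance on $2,619 = $392.85. Patient pays $392.85; OOP now $1,456.70.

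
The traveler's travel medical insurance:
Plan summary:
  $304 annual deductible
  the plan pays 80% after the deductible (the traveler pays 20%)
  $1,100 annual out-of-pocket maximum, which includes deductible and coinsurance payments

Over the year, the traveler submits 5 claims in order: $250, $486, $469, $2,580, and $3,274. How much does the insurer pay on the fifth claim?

Claim 1 — $250: entire amount goes to the deductible. Cost to traveler: $250. OOP to date $250. Insurer: $250 − $250 = $0.
Claim 2 — $486: $54 finishes the deductible; $432 goes to coinsurance; traveler's 20% is $86.40. Traveler pays $140.40; OOP now $390.40. Insurer: $486 − $140.40 = $345.60.
Claim 3 — $469: 20% coinsurance on $469 = $93.80. Traveler pays $93.80; OOP now $484.20. Insurer: $469 − $93.80 = $375.20.
Claim 4 — $2,580: deductible already satisfied, so traveler's share is 20% × $2,580 = $516. Traveler owes $516 (running OOP $1,000.20). Plan pays $2,580 − $516 = $2,064.
Claim 5 — $3,274: deductible already satisfied, so traveler's share is 20% × $3,274 = $654.80. OOP would hit $1,655 > $1,100, so the cap limits the traveler to $1,100 − $1,000.20 = $99.80. Insurer: $3,274 − $99.80 = $3,174.20.

$3,174.20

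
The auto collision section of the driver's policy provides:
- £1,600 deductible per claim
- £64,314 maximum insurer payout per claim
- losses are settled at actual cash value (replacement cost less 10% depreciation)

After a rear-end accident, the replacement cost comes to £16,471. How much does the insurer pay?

£13,223.90

Actual cash value after 10% depreciation: £16,471 × 90% = £14,823.90.
After the deductible, £14,823.90 − £1,600 = £13,223.90 remains.
£13,223.90 ≤ £64,314, so the limit doesn't bind; insurer pays £13,223.90.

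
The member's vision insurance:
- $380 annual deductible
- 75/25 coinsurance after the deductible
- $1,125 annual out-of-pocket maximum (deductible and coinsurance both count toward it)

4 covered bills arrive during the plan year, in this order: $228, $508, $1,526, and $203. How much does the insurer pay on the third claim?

$1,144.50

#1 ($228): entire amount goes to the deductible. Member pays $228; OOP now $228. Insurer: $228 − $228 = $0.
#2 ($508): $152 to deductible, leaving $356; 25% of $356 = $89. Cost to member: $241. OOP to date $469. Plan pays $508 − $241 = $267.
#3 ($1,526): deductible already satisfied, so member's share is 25% × $1,526 = $381.50. Cost to member: $381.50. OOP to date $850.50. Insurer: $1,526 − $381.50 = $1,144.50.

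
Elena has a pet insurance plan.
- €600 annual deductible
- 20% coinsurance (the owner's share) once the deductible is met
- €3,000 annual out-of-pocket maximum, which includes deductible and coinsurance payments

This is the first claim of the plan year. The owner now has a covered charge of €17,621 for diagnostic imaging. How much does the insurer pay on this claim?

Deductible not yet touched, so the first €600 of the bill goes to the deductible.
That leaves €17,621 − €600 = €17,021 for coinsurance.
20% of €17,021 = €3,404.20 falls to the owner.
Owner responsibility before any cap: €600 + €3,404.20 = €4,004.20.
That would bring total out-of-pocket to €4,004.20, past the €3,000 cap. The owner is capped at €3,000 − €0 = €3,000 on this claim.
The insurer covers the remainder: €17,621 − €3,000 = €14,621.

€14,621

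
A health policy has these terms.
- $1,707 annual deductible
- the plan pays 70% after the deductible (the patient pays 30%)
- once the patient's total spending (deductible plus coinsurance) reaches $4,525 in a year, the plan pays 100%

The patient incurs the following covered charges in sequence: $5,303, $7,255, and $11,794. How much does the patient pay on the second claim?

$1,739.20

Claim 1 ($5,303): $1,707 finishes the deductible; $3,596 goes to coinsurance; coinsurance $3,596 × 30% = $1,078.80. Cost to patient: $2,785.80. OOP to date $2,785.80.
Claim 2 ($7,255): deductible already satisfied, so patient's share is 30% × $7,255 = $2,176.50. That would push OOP to $4,962.30, over the $4,525 cap, so patient pays $4,525 − $2,785.80 = $1,739.20.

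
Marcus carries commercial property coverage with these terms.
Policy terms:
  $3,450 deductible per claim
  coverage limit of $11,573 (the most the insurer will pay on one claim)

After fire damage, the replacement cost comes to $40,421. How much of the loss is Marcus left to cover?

$28,848

Less the $3,450 deductible: $40,421 − $3,450 = $36,971.
The $11,573 per-incident cap binds; insurer pays $11,573.
The business bears the rest of the original loss: $40,421 − $11,573 = $28,848.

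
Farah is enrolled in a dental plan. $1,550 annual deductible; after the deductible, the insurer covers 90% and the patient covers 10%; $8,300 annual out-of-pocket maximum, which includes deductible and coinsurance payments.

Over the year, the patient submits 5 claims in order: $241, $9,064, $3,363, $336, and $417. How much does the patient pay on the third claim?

#1 ($241): all of it applies to the deductible. Cost to patient: $241. OOP to date $241.
#2 ($9,064): deductible takes $1,309, $7,755 remains; patient's 10% is $775.50. Patient pays $2,084.50; OOP now $2,325.50.
#3 ($3,363): deductible already satisfied, so patient's share is 10% × $3,363 = $336.30. Patient pays $336.30; OOP now $2,661.80.

$336.30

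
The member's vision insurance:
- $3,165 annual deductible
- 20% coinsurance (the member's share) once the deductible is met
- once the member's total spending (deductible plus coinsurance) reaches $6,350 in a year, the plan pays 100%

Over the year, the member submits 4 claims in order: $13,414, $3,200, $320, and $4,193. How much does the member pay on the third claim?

$64

Bill 1, $13,414: $3,165 to deductible, leaving $10,249; member's 20% is $2,049.80. Member pays $5,214.80; OOP now $5,214.80.
Bill 2, $3,200: deductible met; 20% of $3,200 = $640. Member pays $640; OOP now $5,854.80.
Bill 3, $320: 20% coinsurance on $320 = $64. Cost to member: $64. OOP to date $5,918.80.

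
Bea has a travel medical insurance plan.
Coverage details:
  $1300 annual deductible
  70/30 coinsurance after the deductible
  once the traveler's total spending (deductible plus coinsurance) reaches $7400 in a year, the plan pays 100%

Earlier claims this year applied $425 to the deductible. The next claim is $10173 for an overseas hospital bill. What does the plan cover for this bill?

Remaining deductible: $1300 − $425 = $875.
That leaves $10173 − $875 = $9298 for coinsurance.
Coinsurance: $9298 × 30% = $2789.40.
Traveler responsibility before any cap: $875 + $2789.40 = $3664.40.
Total out-of-pocket so far would be $425 + $3664.40 = $4089.40, below the $7400 cap — no reduction.
The plan picks up $10173 − $3664.40 = $6508.60.

$6508.60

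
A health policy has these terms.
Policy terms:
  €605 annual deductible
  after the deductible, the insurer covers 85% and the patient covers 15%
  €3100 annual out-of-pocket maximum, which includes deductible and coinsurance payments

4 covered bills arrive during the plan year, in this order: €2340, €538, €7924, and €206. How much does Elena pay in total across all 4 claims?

€2165.45

#1 (€2340): €605 to deductible, leaving €1735; 15% of €1735 = €260.25. Patient owes €865.25 (running OOP €865.25).
#2 (€538): deductible met; 15% of €538 = €80.70. Cost to patient: €80.70. OOP to date €945.95.
#3 (€7924): deductible met; 15% of €7924 = €1188.60. Patient pays €1188.60; OOP now €2134.55.
#4 (€206): deductible already satisfied, so patient's share is 15% × €206 = €30.90. Patient owes €30.90 (running OOP €2165.45).
Summing the patient's payments: €865.25 + €80.70 + €1188.60 + €30.90 = €2165.45.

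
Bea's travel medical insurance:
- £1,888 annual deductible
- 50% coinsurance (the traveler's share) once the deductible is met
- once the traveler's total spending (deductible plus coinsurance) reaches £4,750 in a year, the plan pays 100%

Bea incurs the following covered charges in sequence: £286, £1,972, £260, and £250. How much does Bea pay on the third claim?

Claim 1 (£286): all of it applies to the deductible. Traveler pays £286; OOP now £286.
Claim 2 (£1,972): deductible takes £1,602, £370 remains; traveler's 50% is £185. Traveler pays £1,787; OOP now £2,073.
Claim 3 (£260): deductible met; 50% of £260 = £130. Cost to traveler: £130. OOP to date £2,203.

£130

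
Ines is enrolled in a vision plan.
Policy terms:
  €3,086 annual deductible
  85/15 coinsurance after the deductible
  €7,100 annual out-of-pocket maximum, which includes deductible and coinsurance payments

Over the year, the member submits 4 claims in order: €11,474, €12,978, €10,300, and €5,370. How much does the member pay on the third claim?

€809.10

#1 (€11,474): deductible takes €3,086, €8,388 remains; coinsurance €8,388 × 15% = €1,258.20. Member owes €4,344.20 (running OOP €4,344.20).
#2 (€12,978): deductible met; 15% of €12,978 = €1,946.70. Member owes €1,946.70 (running OOP €6,290.90).
#3 (€10,300): deductible met; 15% of €10,300 = €1,545. OOP would hit €7,835.90 > €7,100, so the cap limits the member to €7,100 − €6,290.90 = €809.10.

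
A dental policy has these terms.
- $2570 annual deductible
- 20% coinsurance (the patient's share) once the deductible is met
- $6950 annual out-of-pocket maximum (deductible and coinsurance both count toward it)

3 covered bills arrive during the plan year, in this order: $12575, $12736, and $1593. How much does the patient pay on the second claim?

Bill 1, $12575: $2570 finishes the deductible; $10005 goes to coinsurance; coinsurance $10005 × 20% = $2001. Patient owes $4571 (running OOP $4571).
Bill 2, $12736: deductible already satisfied, so patient's share is 20% × $12736 = $2547.20. OOP would hit $7118.20 > $6950, so the cap limits the patient to $6950 − $4571 = $2379.

$2379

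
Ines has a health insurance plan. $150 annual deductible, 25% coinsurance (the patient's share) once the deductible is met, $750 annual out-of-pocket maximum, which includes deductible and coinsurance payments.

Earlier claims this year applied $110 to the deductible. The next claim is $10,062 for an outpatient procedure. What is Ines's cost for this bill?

$640

$110 of the $150 deductible is already met, leaving $40.
After the $40 deductible portion, $10,062 − $40 = $10,022 is subject to coinsurance.
Patient's 25% share of $10,022 is $2,505.50.
That puts the patient's cost at $40 + $2,505.50 = $2,545.50 before any cap.
Year-to-date out-of-pocket would reach $110 + $2,545.50 = $2,655.50, above the $750 maximum, so the patient pays only $750 − $110 = $640.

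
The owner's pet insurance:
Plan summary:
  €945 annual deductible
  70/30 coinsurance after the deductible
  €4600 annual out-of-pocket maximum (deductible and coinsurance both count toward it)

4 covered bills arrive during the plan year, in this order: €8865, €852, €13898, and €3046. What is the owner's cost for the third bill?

€1023.40

Claim 1 — €8865: deductible takes €945, €7920 remains; 30% of €7920 = €2376. Cost to owner: €3321. OOP to date €3321.
Claim 2 — €852: deductible met; 30% of €852 = €255.60. Owner owes €255.60 (running OOP €3576.60).
Claim 3 — €13898: 30% coinsurance on €13898 = €4169.40. OOP would hit €7746 > €4600, so the cap limits the owner to €4600 − €3576.60 = €1023.40.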